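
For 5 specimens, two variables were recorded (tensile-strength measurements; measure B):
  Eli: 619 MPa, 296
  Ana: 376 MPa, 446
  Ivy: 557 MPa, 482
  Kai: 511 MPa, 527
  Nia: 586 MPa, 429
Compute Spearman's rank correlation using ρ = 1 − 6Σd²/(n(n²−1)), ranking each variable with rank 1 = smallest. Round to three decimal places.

Ranks of variable 1: 5, 1, 3, 2, 4
Ranks of variable 2: 1, 3, 4, 5, 2
d = r₁ − r₂: 4, -2, -1, -3, 2
d²: 16, 4, 1, 9, 4; Σd² = 34
ρ = 1 − 6·34/(5·24) = 1 − 204/120 = -0.700

-0.700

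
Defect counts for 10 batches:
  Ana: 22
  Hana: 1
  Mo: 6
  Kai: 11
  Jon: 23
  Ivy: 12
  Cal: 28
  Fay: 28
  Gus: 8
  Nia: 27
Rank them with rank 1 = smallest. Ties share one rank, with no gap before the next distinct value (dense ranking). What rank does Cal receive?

9

Sorted (ascending): 1, 6, 8, 11, 12, 22, 23, 27, 28, 28
The 2 values of 28 share dense rank 9.
Remaining distinct values take the next consecutive integers.
Cal has value 28 → rank 9.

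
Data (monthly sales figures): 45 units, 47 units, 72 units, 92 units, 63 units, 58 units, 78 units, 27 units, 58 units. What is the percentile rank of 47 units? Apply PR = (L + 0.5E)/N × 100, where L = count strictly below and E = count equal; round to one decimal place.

N = 9.
Strictly below 47: 2. Equal to 47: 1.
PR = (2 + 0.5·1)/9 × 100 = 27.8

27.8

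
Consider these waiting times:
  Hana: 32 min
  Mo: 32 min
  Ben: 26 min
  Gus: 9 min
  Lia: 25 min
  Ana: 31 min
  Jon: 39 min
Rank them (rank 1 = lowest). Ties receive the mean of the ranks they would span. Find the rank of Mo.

Sorted (ascending): 9, 25, 26, 31, 32, 32, 39
The 2 values of 32 occupy positions 5–6 → average rank (5+6)/2 = 5.5.
Mo has value 32 min → rank 5.5.

5.5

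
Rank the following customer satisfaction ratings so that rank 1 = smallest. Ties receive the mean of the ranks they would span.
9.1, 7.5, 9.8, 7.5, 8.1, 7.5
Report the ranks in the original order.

5, 2, 6, 2, 4, 2

Sorted (ascending): 7.5, 7.5, 7.5, 8.1, 9.1, 9.8
The 3 values of 7.5 occupy positions 1–3 → average rank 2.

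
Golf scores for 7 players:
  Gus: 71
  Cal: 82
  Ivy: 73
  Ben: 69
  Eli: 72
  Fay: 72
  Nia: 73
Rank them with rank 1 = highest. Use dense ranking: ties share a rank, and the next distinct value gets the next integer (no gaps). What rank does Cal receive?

1

Sorted (descending): 82, 73, 73, 72, 72, 71, 69
The 2 values of 73 share dense rank 2.
The 2 values of 72 share dense rank 3.
Remaining distinct values take the next consecutive integers.
Cal has value 82 → rank 1.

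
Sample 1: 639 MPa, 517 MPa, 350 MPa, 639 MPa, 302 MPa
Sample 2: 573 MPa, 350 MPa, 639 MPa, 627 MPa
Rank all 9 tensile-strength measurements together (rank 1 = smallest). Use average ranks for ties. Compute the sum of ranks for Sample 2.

Sorted (ascending): 302, 350, 350, 517, 573, 627, 639, 639, 639
The 2 values of 350 occupy positions 2–3 → average rank (2+3)/2 = 2.5.
The 3 values of 639 occupy positions 7–9 → average rank 8.
Sample 2 values → pooled ranks: 573→5, 350→2.5, 639→8, 627→6
Rank sum = 5 + 2.5 + 8 + 6 = 21.5

21.5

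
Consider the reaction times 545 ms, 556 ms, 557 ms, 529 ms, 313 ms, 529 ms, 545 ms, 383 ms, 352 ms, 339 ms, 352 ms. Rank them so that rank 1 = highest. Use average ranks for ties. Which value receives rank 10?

339

Sorted (descending): 557, 556, 545, 545, 529, 529, 383, 352, 352, 339, 313
The 2 values of 545 occupy positions 3–4 → average rank (3+4)/2 = 3.5.
The 2 values of 529 occupy positions 5–6 → average rank (5+6)/2 = 5.5.
The 2 values of 352 occupy positions 8–9 → average rank (8+9)/2 = 8.5.
Rank 10 → value 339.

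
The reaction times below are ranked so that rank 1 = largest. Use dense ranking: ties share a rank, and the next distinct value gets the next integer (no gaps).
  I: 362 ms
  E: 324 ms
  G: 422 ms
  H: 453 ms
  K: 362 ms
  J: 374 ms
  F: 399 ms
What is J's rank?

4

Sorted (descending): 453, 422, 399, 374, 362, 362, 324
The 2 values of 362 share dense rank 5.
Remaining distinct values take the next consecutive integers.
J has value 374 ms → rank 4.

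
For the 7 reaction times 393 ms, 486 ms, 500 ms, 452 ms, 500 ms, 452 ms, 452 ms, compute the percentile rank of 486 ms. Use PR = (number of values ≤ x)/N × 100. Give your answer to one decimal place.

71.4

N = 7.
Strictly below 486: 4. Equal to 486: 1.
PR = 5/7 × 100 = 71.4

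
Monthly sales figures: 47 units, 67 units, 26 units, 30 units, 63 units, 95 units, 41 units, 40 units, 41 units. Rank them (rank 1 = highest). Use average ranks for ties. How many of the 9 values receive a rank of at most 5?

Sorted (descending): 95, 67, 63, 47, 41, 41, 40, 30, 26
The 2 values of 41 occupy positions 5–6 → average rank (5+6)/2 = 5.5.
Ranks ≤ 5: {1, 2, 3, 4} → 4 values.

4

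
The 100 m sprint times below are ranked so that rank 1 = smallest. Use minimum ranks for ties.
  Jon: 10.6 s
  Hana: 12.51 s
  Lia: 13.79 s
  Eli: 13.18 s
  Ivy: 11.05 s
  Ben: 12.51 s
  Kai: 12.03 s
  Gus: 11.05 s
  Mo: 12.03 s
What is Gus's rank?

2

Sorted (ascending): 10.6, 11.05, 11.05, 12.03, 12.03, 12.51, 12.51, 13.18, 13.79
The 2 values of 11.05 occupy positions 2–3 → each gets rank 2.
The 2 values of 12.03 occupy positions 4–5 → each gets rank 4.
The 2 values of 12.51 occupy positions 6–7 → each gets rank 6.
Gus has value 11.05 s → rank 2.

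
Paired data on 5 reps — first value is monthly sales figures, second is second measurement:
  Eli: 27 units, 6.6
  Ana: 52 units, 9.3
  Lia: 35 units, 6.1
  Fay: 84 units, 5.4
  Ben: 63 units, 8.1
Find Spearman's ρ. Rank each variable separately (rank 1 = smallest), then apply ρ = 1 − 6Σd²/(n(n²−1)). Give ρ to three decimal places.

Ranks of variable 1: 1, 3, 2, 5, 4
Ranks of variable 2: 3, 5, 2, 1, 4
d = r₁ − r₂: -2, -2, 0, 4, 0
d²: 4, 4, 0, 16, 0; Σd² = 24
ρ = 1 − 6·24/(5·24) = 1 − 144/120 = -0.200

-0.200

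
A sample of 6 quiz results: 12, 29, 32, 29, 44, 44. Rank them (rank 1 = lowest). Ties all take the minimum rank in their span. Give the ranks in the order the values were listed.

1, 2, 4, 2, 5, 5

Sorted (ascending): 12, 29, 29, 32, 44, 44
The 2 values of 29 occupy positions 2–3 → each gets rank 2.
The 2 values of 44 occupy positions 5–6 → each gets rank 5.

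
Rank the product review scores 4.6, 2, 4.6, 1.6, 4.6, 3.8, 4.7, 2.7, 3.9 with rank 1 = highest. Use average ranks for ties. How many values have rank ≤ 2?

Sorted (descending): 4.7, 4.6, 4.6, 4.6, 3.9, 3.8, 2.7, 2, 1.6
The 3 values of 4.6 occupy positions 2–4 → average rank 3.
Ranks ≤ 2: {1} → 1 value.

1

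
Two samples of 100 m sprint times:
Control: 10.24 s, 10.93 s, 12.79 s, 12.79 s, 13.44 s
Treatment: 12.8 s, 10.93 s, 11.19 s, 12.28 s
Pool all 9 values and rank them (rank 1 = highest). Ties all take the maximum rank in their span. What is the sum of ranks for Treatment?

21

Sorted (descending): 13.44, 12.8, 12.79, 12.79, 12.28, 11.19, 10.93, 10.93, 10.24
The 2 values of 12.79 occupy positions 3–4 → each gets rank 4.
The 2 values of 10.93 occupy positions 7–8 → each gets rank 8.
Treatment values → pooled ranks: 12.8→2, 10.93→8, 11.19→6, 12.28→5
Rank sum = 2 + 8 + 6 + 5 = 21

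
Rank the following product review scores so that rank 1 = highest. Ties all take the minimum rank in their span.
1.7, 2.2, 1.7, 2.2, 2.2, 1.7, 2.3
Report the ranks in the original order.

Sorted (descending): 2.3, 2.2, 2.2, 2.2, 1.7, 1.7, 1.7
The 3 values of 2.2 occupy positions 2–4 → each gets rank 2.
The 3 values of 1.7 occupy positions 5–7 → each gets rank 5.

5, 2, 5, 2, 2, 5, 1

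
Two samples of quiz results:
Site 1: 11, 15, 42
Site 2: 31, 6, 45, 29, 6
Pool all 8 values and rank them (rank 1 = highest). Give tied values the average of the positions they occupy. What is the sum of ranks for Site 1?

Sorted (descending): 45, 42, 31, 29, 15, 11, 6, 6
The 2 values of 6 occupy positions 7–8 → average rank (7+8)/2 = 7.5.
Site 1 values → pooled ranks: 11→6, 15→5, 42→2
Rank sum = 6 + 5 + 2 = 13

13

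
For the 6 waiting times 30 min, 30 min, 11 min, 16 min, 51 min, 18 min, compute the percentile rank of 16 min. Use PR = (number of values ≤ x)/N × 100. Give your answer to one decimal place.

33.3

N = 6.
Strictly below 16: 1. Equal to 16: 1.
PR = 2/6 × 100 = 33.3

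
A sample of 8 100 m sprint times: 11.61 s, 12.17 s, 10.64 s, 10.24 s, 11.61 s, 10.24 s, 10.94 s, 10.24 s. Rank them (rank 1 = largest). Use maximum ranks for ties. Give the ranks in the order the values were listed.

3, 1, 5, 8, 3, 8, 4, 8

Sorted (descending): 12.17, 11.61, 11.61, 10.94, 10.64, 10.24, 10.24, 10.24
The 2 values of 11.61 occupy positions 2–3 → each gets rank 3.
The 3 values of 10.24 occupy positions 6–8 → each gets rank 8.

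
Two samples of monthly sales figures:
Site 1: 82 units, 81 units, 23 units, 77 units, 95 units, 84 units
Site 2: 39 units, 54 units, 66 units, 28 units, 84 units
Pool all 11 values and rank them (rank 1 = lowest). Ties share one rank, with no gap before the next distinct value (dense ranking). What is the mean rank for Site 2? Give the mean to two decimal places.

Sorted (ascending): 23, 28, 39, 54, 66, 77, 81, 82, 84, 84, 95
The 2 values of 84 share dense rank 9.
Remaining distinct values take the next consecutive integers.
Site 2 values → pooled ranks: 39→3, 54→4, 66→5, 28→2, 84→9
Mean rank = (3 + 4 + 5 + 2 + 9) / 5 = 4.60

4.60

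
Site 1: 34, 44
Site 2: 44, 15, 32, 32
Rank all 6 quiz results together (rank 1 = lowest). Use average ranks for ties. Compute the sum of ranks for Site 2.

11.5

Sorted (ascending): 15, 32, 32, 34, 44, 44
The 2 values of 32 occupy positions 2–3 → average rank (2+3)/2 = 2.5.
The 2 values of 44 occupy positions 5–6 → average rank (5+6)/2 = 5.5.
Site 2 values → pooled ranks: 44→5.5, 15→1, 32→2.5, 32→2.5
Rank sum = 5.5 + 1 + 2.5 + 2.5 = 11.5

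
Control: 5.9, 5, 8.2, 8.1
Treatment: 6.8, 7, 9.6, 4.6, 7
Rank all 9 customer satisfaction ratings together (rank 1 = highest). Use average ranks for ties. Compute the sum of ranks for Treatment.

25

Sorted (descending): 9.6, 8.2, 8.1, 7, 7, 6.8, 5.9, 5, 4.6
The 2 values of 7 occupy positions 4–5 → average rank (4+5)/2 = 4.5.
Treatment values → pooled ranks: 6.8→6, 7→4.5, 9.6→1, 4.6→9, 7→4.5
Rank sum = 6 + 4.5 + 1 + 9 + 4.5 = 25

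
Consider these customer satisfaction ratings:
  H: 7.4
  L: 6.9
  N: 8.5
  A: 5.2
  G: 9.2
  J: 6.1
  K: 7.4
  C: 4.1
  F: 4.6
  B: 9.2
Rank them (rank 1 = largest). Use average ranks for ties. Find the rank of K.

4.5

Sorted (descending): 9.2, 9.2, 8.5, 7.4, 7.4, 6.9, 6.1, 5.2, 4.6, 4.1
The 2 values of 9.2 occupy positions 1–2 → average rank (1+2)/2 = 1.5.
The 2 values of 7.4 occupy positions 4–5 → average rank (4+5)/2 = 4.5.
K has value 7.4 → rank 4.5.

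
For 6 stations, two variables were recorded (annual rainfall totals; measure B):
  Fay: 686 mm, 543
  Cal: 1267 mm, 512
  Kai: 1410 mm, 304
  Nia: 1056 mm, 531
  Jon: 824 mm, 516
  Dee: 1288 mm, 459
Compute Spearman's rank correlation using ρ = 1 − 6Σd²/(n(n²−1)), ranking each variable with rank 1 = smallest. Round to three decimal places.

-0.943

Ranks of variable 1: 1, 4, 6, 3, 2, 5
Ranks of variable 2: 6, 3, 1, 5, 4, 2
d = r₁ − r₂: -5, 1, 5, -2, -2, 3
d²: 25, 1, 25, 4, 4, 9; Σd² = 68
ρ = 1 − 6·68/(6·35) = 1 − 408/210 = -0.943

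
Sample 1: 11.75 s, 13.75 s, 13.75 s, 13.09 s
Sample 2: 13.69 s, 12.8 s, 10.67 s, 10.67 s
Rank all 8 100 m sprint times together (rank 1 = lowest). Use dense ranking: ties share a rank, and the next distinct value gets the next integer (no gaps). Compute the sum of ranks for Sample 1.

18

Sorted (ascending): 10.67, 10.67, 11.75, 12.8, 13.09, 13.69, 13.75, 13.75
The 2 values of 10.67 share dense rank 1.
The 2 values of 13.75 share dense rank 6.
Remaining distinct values take the next consecutive integers.
Sample 1 values → pooled ranks: 11.75→2, 13.75→6, 13.75→6, 13.09→4
Rank sum = 2 + 6 + 6 + 4 = 18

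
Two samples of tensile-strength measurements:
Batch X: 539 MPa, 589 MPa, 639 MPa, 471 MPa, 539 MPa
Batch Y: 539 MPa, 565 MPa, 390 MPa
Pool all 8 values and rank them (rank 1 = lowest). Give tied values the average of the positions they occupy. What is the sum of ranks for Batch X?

Sorted (ascending): 390, 471, 539, 539, 539, 565, 589, 639
The 3 values of 539 occupy positions 3–5 → average rank 4.
Batch X values → pooled ranks: 539→4, 589→7, 639→8, 471→2, 539→4
Rank sum = 4 + 7 + 8 + 2 + 4 = 25

25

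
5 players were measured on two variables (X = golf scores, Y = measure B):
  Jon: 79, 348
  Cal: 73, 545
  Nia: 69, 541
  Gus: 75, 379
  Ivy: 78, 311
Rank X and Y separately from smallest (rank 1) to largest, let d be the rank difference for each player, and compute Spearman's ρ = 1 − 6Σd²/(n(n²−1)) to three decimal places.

Ranks of variable 1: 5, 2, 1, 3, 4
Ranks of variable 2: 2, 5, 4, 3, 1
d = r₁ − r₂: 3, -3, -3, 0, 3
d²: 9, 9, 9, 0, 9; Σd² = 36
ρ = 1 − 6·36/(5·24) = 1 − 216/120 = -0.800

-0.800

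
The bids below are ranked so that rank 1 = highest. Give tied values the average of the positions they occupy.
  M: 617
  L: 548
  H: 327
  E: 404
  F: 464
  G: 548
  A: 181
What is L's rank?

2.5

Sorted (descending): 617, 548, 548, 464, 404, 327, 181
The 2 values of 548 occupy positions 2–3 → average rank (2+3)/2 = 2.5.
L has value 548 → rank 2.5.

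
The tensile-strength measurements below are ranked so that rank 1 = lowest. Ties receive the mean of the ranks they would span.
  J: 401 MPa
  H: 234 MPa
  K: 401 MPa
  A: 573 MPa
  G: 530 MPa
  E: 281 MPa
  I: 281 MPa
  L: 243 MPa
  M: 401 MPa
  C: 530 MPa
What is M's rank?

Sorted (ascending): 234, 243, 281, 281, 401, 401, 401, 530, 530, 573
The 2 values of 281 occupy positions 3–4 → average rank (3+4)/2 = 3.5.
The 3 values of 401 occupy positions 5–7 → average rank 6.
The 2 values of 530 occupy positions 8–9 → average rank (8+9)/2 = 8.5.
M has value 401 MPa → rank 6.

6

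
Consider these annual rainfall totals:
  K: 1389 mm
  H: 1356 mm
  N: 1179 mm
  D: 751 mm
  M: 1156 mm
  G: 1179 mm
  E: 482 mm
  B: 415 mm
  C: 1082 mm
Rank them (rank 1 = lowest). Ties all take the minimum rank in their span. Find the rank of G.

6

Sorted (ascending): 415, 482, 751, 1082, 1156, 1179, 1179, 1356, 1389
The 2 values of 1179 occupy positions 6–7 → each gets rank 6.
G has value 1179 mm → rank 6.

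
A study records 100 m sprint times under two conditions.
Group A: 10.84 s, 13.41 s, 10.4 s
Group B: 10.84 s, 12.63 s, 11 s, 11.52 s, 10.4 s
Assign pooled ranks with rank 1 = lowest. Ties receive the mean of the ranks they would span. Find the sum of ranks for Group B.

23

Sorted (ascending): 10.4, 10.4, 10.84, 10.84, 11, 11.52, 12.63, 13.41
The 2 values of 10.4 occupy positions 1–2 → average rank (1+2)/2 = 1.5.
The 2 values of 10.84 occupy positions 3–4 → average rank (3+4)/2 = 3.5.
Group B values → pooled ranks: 10.84→3.5, 12.63→7, 11→5, 11.52→6, 10.4→1.5
Rank sum = 3.5 + 7 + 5 + 6 + 1.5 = 23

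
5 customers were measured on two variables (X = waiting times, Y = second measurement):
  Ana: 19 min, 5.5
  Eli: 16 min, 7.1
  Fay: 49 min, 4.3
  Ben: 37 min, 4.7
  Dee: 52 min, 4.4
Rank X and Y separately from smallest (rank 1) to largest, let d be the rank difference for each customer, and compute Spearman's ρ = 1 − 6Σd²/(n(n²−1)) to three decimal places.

-0.900

Ranks of variable 1: 2, 1, 4, 3, 5
Ranks of variable 2: 4, 5, 1, 3, 2
d = r₁ − r₂: -2, -4, 3, 0, 3
d²: 4, 16, 9, 0, 9; Σd² = 38
ρ = 1 − 6·38/(5·24) = 1 − 228/120 = -0.900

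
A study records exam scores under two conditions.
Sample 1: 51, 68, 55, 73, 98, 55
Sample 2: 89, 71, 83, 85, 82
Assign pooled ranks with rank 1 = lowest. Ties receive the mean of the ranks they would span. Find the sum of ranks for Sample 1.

Sorted (ascending): 51, 55, 55, 68, 71, 73, 82, 83, 85, 89, 98
The 2 values of 55 occupy positions 2–3 → average rank (2+3)/2 = 2.5.
Sample 1 values → pooled ranks: 51→1, 68→4, 55→2.5, 73→6, 98→11, 55→2.5
Rank sum = 1 + 4 + 2.5 + 6 + 11 + 2.5 = 27

27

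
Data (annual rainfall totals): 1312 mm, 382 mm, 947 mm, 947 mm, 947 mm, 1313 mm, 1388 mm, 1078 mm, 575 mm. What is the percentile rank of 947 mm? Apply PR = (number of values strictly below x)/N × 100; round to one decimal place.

N = 9.
Strictly below 947: 2. Equal to 947: 3.
PR = 2/9 × 100 = 22.2

22.2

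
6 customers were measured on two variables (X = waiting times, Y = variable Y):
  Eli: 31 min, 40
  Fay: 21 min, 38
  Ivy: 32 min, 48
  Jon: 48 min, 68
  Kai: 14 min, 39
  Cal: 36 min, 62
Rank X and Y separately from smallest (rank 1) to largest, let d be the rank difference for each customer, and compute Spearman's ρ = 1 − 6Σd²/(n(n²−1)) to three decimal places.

0.943

Ranks of variable 1: 3, 2, 4, 6, 1, 5
Ranks of variable 2: 3, 1, 4, 6, 2, 5
d = r₁ − r₂: 0, 1, 0, 0, -1, 0
d²: 0, 1, 0, 0, 1, 0; Σd² = 2
ρ = 1 − 6·2/(6·35) = 1 − 12/210 = 0.943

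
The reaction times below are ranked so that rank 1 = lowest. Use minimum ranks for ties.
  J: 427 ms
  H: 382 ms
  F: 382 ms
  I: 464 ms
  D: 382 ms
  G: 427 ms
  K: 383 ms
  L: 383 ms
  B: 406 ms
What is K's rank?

4

Sorted (ascending): 382, 382, 382, 383, 383, 406, 427, 427, 464
The 3 values of 382 occupy positions 1–3 → each gets rank 1.
The 2 values of 383 occupy positions 4–5 → each gets rank 4.
The 2 values of 427 occupy positions 7–8 → each gets rank 7.
K has value 383 ms → rank 4.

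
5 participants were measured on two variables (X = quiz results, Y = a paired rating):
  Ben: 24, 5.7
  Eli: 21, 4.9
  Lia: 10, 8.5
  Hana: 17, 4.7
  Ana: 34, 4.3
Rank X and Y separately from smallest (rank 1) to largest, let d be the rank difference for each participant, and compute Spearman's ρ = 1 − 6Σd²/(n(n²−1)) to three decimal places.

-0.600

Ranks of variable 1: 4, 3, 1, 2, 5
Ranks of variable 2: 4, 3, 5, 2, 1
d = r₁ − r₂: 0, 0, -4, 0, 4
d²: 0, 0, 16, 0, 16; Σd² = 32
ρ = 1 − 6·32/(5·24) = 1 − 192/120 = -0.600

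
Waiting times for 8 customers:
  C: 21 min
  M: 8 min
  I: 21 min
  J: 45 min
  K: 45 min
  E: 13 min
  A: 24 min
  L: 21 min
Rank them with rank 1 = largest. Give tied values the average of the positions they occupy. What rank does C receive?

5

Sorted (descending): 45, 45, 24, 21, 21, 21, 13, 8
The 2 values of 45 occupy positions 1–2 → average rank (1+2)/2 = 1.5.
The 3 values of 21 occupy positions 4–6 → average rank 5.
C has value 21 min → rank 5.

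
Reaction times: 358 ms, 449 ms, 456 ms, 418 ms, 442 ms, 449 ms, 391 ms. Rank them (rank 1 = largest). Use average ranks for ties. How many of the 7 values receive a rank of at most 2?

Sorted (descending): 456, 449, 449, 442, 418, 391, 358
The 2 values of 449 occupy positions 2–3 → average rank (2+3)/2 = 2.5.
Ranks ≤ 2: {1} → 1 value.

1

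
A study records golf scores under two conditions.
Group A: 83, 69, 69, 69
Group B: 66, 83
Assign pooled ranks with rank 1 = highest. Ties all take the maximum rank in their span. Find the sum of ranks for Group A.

17

Sorted (descending): 83, 83, 69, 69, 69, 66
The 2 values of 83 occupy positions 1–2 → each gets rank 2.
The 3 values of 69 occupy positions 3–5 → each gets rank 5.
Group A values → pooled ranks: 83→2, 69→5, 69→5, 69→5
Rank sum = 2 + 5 + 5 + 5 = 17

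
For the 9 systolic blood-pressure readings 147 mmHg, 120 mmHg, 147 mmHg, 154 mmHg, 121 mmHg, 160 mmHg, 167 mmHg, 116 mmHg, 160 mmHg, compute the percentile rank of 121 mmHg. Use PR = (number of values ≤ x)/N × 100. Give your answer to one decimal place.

33.3

N = 9.
Strictly below 121: 2. Equal to 121: 1.
PR = 3/9 × 100 = 33.3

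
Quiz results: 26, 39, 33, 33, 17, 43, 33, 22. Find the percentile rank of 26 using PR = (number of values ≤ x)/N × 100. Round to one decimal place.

N = 8.
Strictly below 26: 2. Equal to 26: 1.
PR = 3/8 × 100 = 37.5

37.5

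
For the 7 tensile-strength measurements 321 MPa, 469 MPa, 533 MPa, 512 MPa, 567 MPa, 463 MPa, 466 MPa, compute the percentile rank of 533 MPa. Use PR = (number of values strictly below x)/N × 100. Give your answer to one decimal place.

N = 7.
Strictly below 533: 5. Equal to 533: 1.
PR = 5/7 × 100 = 71.4

71.4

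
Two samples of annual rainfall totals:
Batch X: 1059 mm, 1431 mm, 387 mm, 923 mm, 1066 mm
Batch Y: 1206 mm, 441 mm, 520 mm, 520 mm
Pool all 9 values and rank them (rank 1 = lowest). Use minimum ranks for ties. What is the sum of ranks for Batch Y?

Sorted (ascending): 387, 441, 520, 520, 923, 1059, 1066, 1206, 1431
The 2 values of 520 occupy positions 3–4 → each gets rank 3.
Batch Y values → pooled ranks: 1206→8, 441→2, 520→3, 520→3
Rank sum = 8 + 2 + 3 + 3 = 16

16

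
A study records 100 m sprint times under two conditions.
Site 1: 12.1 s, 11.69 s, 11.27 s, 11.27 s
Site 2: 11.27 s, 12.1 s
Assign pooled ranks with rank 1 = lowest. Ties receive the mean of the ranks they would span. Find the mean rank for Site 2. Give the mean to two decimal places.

Sorted (ascending): 11.27, 11.27, 11.27, 11.69, 12.1, 12.1
The 3 values of 11.27 occupy positions 1–3 → average rank 2.
The 2 values of 12.1 occupy positions 5–6 → average rank (5+6)/2 = 5.5.
Site 2 values → pooled ranks: 11.27→2, 12.1→5.5
Mean rank = (2 + 5.5) / 2 = 3.75

3.75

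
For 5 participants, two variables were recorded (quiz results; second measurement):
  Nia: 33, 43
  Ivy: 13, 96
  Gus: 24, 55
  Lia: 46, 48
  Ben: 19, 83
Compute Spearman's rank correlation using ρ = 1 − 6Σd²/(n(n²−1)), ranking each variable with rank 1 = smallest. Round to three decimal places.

-0.900

Ranks of variable 1: 4, 1, 3, 5, 2
Ranks of variable 2: 1, 5, 3, 2, 4
d = r₁ − r₂: 3, -4, 0, 3, -2
d²: 9, 16, 0, 9, 4; Σd² = 38
ρ = 1 − 6·38/(5·24) = 1 − 228/120 = -0.900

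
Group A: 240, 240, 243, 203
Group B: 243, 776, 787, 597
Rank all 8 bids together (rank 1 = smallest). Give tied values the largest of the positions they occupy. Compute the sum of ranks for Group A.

Sorted (ascending): 203, 240, 240, 243, 243, 597, 776, 787
The 2 values of 240 occupy positions 2–3 → each gets rank 3.
The 2 values of 243 occupy positions 4–5 → each gets rank 5.
Group A values → pooled ranks: 240→3, 240→3, 243→5, 203→1
Rank sum = 3 + 3 + 5 + 1 = 12

12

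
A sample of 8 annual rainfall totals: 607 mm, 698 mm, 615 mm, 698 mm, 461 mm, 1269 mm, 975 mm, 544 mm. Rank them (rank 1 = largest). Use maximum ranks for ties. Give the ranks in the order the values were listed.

Sorted (descending): 1269, 975, 698, 698, 615, 607, 544, 461
The 2 values of 698 occupy positions 3–4 → each gets rank 4.

6, 4, 5, 4, 8, 1, 2, 7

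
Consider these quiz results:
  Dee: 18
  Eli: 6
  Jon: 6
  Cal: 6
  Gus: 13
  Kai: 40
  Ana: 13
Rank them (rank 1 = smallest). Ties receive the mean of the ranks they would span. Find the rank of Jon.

Sorted (ascending): 6, 6, 6, 13, 13, 18, 40
The 3 values of 6 occupy positions 1–3 → average rank 2.
The 2 values of 13 occupy positions 4–5 → average rank (4+5)/2 = 4.5.
Jon has value 6 → rank 2.

2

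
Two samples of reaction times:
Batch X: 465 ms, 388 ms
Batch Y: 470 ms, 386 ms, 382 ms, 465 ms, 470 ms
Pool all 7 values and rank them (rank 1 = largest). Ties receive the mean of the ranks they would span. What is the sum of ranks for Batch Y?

Sorted (descending): 470, 470, 465, 465, 388, 386, 382
The 2 values of 470 occupy positions 1–2 → average rank (1+2)/2 = 1.5.
The 2 values of 465 occupy positions 3–4 → average rank (3+4)/2 = 3.5.
Batch Y values → pooled ranks: 470→1.5, 386→6, 382→7, 465→3.5, 470→1.5
Rank sum = 1.5 + 6 + 7 + 3.5 + 1.5 = 19.5

19.5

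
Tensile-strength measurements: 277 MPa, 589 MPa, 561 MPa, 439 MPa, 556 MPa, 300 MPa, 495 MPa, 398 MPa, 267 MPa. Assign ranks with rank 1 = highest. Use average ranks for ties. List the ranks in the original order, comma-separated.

Sorted (descending): 589, 561, 556, 495, 439, 398, 300, 277, 267
No ties — each value takes its position as its rank.

8, 1, 2, 5, 3, 7, 4, 6, 9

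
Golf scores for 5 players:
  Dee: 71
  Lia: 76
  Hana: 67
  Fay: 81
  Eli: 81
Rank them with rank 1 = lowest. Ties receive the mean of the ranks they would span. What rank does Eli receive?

4.5

Sorted (ascending): 67, 71, 76, 81, 81
The 2 values of 81 occupy positions 4–5 → average rank (4+5)/2 = 4.5.
Eli has value 81 → rank 4.5.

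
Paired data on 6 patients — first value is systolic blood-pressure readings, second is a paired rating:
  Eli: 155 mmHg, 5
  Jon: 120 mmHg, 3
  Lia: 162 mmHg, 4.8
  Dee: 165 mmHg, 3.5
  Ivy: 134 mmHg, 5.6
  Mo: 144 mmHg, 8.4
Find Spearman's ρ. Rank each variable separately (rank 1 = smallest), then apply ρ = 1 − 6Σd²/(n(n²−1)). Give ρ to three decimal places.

Ranks of variable 1: 4, 1, 5, 6, 2, 3
Ranks of variable 2: 4, 1, 3, 2, 5, 6
d = r₁ − r₂: 0, 0, 2, 4, -3, -3
d²: 0, 0, 4, 16, 9, 9; Σd² = 38
ρ = 1 − 6·38/(6·35) = 1 − 228/210 = -0.086

-0.086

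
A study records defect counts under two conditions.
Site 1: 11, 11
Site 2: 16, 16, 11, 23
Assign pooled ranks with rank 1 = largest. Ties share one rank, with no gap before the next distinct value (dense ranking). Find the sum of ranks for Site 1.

Sorted (descending): 23, 16, 16, 11, 11, 11
The 2 values of 16 share dense rank 2.
The 3 values of 11 share dense rank 3.
Remaining distinct values take the next consecutive integers.
Site 1 values → pooled ranks: 11→3, 11→3
Rank sum = 3 + 3 = 6

6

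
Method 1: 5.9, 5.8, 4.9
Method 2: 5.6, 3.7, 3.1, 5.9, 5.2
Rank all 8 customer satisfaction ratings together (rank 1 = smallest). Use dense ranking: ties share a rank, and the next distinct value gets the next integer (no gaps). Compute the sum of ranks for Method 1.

Sorted (ascending): 3.1, 3.7, 4.9, 5.2, 5.6, 5.8, 5.9, 5.9
The 2 values of 5.9 share dense rank 7.
Remaining distinct values take the next consecutive integers.
Method 1 values → pooled ranks: 5.9→7, 5.8→6, 4.9→3
Rank sum = 7 + 6 + 3 = 16

16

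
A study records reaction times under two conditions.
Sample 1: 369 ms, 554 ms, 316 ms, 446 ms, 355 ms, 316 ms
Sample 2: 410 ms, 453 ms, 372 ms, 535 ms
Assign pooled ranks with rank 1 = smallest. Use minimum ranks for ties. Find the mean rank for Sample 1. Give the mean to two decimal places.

Sorted (ascending): 316, 316, 355, 369, 372, 410, 446, 453, 535, 554
The 2 values of 316 occupy positions 1–2 → each gets rank 1.
Sample 1 values → pooled ranks: 369→4, 554→10, 316→1, 446→7, 355→3, 316→1
Mean rank = (4 + 10 + 1 + 7 + 3 + 1) / 6 = 4.33

4.33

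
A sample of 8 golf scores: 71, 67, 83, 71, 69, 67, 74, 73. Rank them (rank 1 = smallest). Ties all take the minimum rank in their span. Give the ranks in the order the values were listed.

4, 1, 8, 4, 3, 1, 7, 6

Sorted (ascending): 67, 67, 69, 71, 71, 73, 74, 83
The 2 values of 67 occupy positions 1–2 → each gets rank 1.
The 2 values of 71 occupy positions 4–5 → each gets rank 4.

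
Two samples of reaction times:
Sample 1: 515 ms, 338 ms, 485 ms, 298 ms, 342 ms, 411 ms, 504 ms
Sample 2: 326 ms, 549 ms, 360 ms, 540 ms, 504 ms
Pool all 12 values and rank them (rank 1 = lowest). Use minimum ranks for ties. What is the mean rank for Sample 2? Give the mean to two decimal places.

7.60

Sorted (ascending): 298, 326, 338, 342, 360, 411, 485, 504, 504, 515, 540, 549
The 2 values of 504 occupy positions 8–9 → each gets rank 8.
Sample 2 values → pooled ranks: 326→2, 549→12, 360→5, 540→11, 504→8
Mean rank = (2 + 12 + 5 + 11 + 8) / 5 = 7.60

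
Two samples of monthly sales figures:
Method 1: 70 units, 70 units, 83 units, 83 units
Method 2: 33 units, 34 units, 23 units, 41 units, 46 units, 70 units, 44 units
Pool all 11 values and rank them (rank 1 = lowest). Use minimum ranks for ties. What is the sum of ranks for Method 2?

28

Sorted (ascending): 23, 33, 34, 41, 44, 46, 70, 70, 70, 83, 83
The 3 values of 70 occupy positions 7–9 → each gets rank 7.
The 2 values of 83 occupy positions 10–11 → each gets rank 10.
Method 2 values → pooled ranks: 33→2, 34→3, 23→1, 41→4, 46→6, 70→7, 44→5
Rank sum = 2 + 3 + 1 + 4 + 6 + 7 + 5 = 28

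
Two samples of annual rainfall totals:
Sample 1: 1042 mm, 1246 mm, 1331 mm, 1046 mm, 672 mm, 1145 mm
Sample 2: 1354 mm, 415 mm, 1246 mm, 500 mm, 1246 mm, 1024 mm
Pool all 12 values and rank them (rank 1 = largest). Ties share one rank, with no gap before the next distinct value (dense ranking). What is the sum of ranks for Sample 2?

Sorted (descending): 1354, 1331, 1246, 1246, 1246, 1145, 1046, 1042, 1024, 672, 500, 415
The 3 values of 1246 share dense rank 3.
Remaining distinct values take the next consecutive integers.
Sample 2 values → pooled ranks: 1354→1, 415→10, 1246→3, 500→9, 1246→3, 1024→7
Rank sum = 1 + 10 + 3 + 9 + 3 + 7 = 33

33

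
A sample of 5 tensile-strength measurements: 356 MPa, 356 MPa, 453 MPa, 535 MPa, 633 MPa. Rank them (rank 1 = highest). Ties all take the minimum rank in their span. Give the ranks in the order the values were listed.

4, 4, 3, 2, 1

Sorted (descending): 633, 535, 453, 356, 356
The 2 values of 356 occupy positions 4–5 → each gets rank 4.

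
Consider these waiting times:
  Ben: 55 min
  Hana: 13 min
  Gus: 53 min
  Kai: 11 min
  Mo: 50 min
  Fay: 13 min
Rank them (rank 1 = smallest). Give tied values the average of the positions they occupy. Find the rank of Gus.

5

Sorted (ascending): 11, 13, 13, 50, 53, 55
The 2 values of 13 occupy positions 2–3 → average rank (2+3)/2 = 2.5.
Gus has value 53 min → rank 5.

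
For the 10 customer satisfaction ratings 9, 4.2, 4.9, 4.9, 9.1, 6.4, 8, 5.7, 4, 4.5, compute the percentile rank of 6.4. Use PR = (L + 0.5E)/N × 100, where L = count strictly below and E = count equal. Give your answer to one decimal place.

65.0

N = 10.
Strictly below 6.4: 6. Equal to 6.4: 1.
PR = (6 + 0.5·1)/10 × 100 = 65.0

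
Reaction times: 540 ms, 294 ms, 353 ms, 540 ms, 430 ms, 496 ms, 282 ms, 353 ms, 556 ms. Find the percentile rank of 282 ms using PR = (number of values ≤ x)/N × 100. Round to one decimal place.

11.1

N = 9.
Strictly below 282: 0. Equal to 282: 1.
PR = 1/9 × 100 = 11.1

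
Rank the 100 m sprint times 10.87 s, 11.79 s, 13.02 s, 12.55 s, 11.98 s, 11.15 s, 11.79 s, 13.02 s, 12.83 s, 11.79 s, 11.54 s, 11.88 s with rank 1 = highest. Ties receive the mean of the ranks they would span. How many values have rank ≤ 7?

6

Sorted (descending): 13.02, 13.02, 12.83, 12.55, 11.98, 11.88, 11.79, 11.79, 11.79, 11.54, 11.15, 10.87
The 2 values of 13.02 occupy positions 1–2 → average rank (1+2)/2 = 1.5.
The 3 values of 11.79 occupy positions 7–9 → average rank 8.
Ranks ≤ 7: {1.5, 1.5, 3, 4, 5, 6} → 6 values.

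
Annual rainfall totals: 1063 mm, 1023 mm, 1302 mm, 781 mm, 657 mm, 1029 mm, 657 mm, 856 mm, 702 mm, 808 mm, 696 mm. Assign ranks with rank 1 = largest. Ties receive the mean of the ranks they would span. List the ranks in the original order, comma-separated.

2, 4, 1, 7, 10.5, 3, 10.5, 5, 8, 6, 9

Sorted (descending): 1302, 1063, 1029, 1023, 856, 808, 781, 702, 696, 657, 657
The 2 values of 657 occupy positions 10–11 → average rank (10+11)/2 = 10.5.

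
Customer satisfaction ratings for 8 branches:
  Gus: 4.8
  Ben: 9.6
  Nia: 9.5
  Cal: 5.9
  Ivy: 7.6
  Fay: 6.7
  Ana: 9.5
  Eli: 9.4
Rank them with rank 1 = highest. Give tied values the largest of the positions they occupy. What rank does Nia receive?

3

Sorted (descending): 9.6, 9.5, 9.5, 9.4, 7.6, 6.7, 5.9, 4.8
The 2 values of 9.5 occupy positions 2–3 → each gets rank 3.
Nia has value 9.5 → rank 3.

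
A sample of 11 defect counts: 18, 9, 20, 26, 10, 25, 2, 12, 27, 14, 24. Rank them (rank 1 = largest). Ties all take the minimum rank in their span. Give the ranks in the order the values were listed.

6, 10, 5, 2, 9, 3, 11, 8, 1, 7, 4

Sorted (descending): 27, 26, 25, 24, 20, 18, 14, 12, 10, 9, 2
No ties — each value takes its position as its rank.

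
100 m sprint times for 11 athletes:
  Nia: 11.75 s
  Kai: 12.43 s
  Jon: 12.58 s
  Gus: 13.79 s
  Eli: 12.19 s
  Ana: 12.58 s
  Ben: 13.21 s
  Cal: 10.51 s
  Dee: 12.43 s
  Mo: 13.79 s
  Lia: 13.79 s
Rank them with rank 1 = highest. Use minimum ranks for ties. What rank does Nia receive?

10

Sorted (descending): 13.79, 13.79, 13.79, 13.21, 12.58, 12.58, 12.43, 12.43, 12.19, 11.75, 10.51
The 3 values of 13.79 occupy positions 1–3 → each gets rank 1.
The 2 values of 12.58 occupy positions 5–6 → each gets rank 5.
The 2 values of 12.43 occupy positions 7–8 → each gets rank 7.
Nia has value 11.75 s → rank 10.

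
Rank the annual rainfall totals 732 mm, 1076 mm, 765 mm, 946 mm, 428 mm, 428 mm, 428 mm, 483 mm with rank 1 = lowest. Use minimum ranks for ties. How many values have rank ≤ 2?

3

Sorted (ascending): 428, 428, 428, 483, 732, 765, 946, 1076
The 3 values of 428 occupy positions 1–3 → each gets rank 1.
Ranks ≤ 2: {1, 1, 1} → 3 values.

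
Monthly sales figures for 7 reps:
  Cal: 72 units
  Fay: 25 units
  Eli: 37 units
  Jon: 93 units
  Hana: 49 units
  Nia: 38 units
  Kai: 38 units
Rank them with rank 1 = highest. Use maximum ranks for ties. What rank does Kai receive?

5

Sorted (descending): 93, 72, 49, 38, 38, 37, 25
The 2 values of 38 occupy positions 4–5 → each gets rank 5.
Kai has value 38 units → rank 5.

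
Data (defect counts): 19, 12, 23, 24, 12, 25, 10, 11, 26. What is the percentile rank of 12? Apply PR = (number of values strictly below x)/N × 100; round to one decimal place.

N = 9.
Strictly below 12: 2. Equal to 12: 2.
PR = 2/9 × 100 = 22.2

22.2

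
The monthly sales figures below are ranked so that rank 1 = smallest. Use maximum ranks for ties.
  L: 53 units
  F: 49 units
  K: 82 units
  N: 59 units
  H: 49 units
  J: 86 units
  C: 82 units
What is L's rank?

3

Sorted (ascending): 49, 49, 53, 59, 82, 82, 86
The 2 values of 49 occupy positions 1–2 → each gets rank 2.
The 2 values of 82 occupy positions 5–6 → each gets rank 6.
L has value 53 units → rank 3.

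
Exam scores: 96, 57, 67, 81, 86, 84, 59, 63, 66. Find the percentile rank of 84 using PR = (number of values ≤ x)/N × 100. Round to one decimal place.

N = 9.
Strictly below 84: 6. Equal to 84: 1.
PR = 7/9 × 100 = 77.8

77.8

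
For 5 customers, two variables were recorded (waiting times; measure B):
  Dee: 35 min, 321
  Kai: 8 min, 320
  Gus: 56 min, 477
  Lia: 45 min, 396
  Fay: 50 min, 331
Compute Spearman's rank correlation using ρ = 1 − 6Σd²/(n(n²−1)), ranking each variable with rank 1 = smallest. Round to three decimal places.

0.900

Ranks of variable 1: 2, 1, 5, 3, 4
Ranks of variable 2: 2, 1, 5, 4, 3
d = r₁ − r₂: 0, 0, 0, -1, 1
d²: 0, 0, 0, 1, 1; Σd² = 2
ρ = 1 − 6·2/(5·24) = 1 − 12/120 = 0.900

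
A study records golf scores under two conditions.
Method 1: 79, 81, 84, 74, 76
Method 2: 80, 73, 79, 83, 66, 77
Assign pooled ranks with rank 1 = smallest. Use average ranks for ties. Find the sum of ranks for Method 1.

Sorted (ascending): 66, 73, 74, 76, 77, 79, 79, 80, 81, 83, 84
The 2 values of 79 occupy positions 6–7 → average rank (6+7)/2 = 6.5.
Method 1 values → pooled ranks: 79→6.5, 81→9, 84→11, 74→3, 76→4
Rank sum = 6.5 + 9 + 11 + 3 + 4 = 33.5

33.5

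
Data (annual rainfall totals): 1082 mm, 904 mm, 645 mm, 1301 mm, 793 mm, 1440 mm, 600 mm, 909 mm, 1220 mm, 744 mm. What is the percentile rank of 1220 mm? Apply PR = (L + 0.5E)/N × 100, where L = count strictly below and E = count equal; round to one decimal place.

N = 10.
Strictly below 1220: 7. Equal to 1220: 1.
PR = (7 + 0.5·1)/10 × 100 = 75.0

75.0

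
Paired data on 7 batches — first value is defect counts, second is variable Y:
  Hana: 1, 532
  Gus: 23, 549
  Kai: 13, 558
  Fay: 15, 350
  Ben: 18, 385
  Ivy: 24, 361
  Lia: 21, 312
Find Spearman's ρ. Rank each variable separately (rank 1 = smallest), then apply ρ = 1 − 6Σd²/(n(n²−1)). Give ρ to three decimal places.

Ranks of variable 1: 1, 6, 2, 3, 4, 7, 5
Ranks of variable 2: 5, 6, 7, 2, 4, 3, 1
d = r₁ − r₂: -4, 0, -5, 1, 0, 4, 4
d²: 16, 0, 25, 1, 0, 16, 16; Σd² = 74
ρ = 1 − 6·74/(7·48) = 1 − 444/336 = -0.321

-0.321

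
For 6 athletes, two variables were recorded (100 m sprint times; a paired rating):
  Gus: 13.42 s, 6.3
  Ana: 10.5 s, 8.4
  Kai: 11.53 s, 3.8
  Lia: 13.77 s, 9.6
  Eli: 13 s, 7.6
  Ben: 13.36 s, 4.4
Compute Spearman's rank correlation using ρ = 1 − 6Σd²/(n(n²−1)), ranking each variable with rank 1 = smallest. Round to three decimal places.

Ranks of variable 1: 5, 1, 2, 6, 3, 4
Ranks of variable 2: 3, 5, 1, 6, 4, 2
d = r₁ − r₂: 2, -4, 1, 0, -1, 2
d²: 4, 16, 1, 0, 1, 4; Σd² = 26
ρ = 1 − 6·26/(6·35) = 1 − 156/210 = 0.257

0.257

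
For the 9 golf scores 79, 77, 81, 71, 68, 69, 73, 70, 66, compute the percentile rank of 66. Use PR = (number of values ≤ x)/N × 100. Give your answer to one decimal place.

N = 9.
Strictly below 66: 0. Equal to 66: 1.
PR = 1/9 × 100 = 11.1

11.1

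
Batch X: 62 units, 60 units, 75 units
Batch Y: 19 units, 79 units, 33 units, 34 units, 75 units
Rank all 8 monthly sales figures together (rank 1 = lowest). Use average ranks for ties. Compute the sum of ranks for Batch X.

15.5

Sorted (ascending): 19, 33, 34, 60, 62, 75, 75, 79
The 2 values of 75 occupy positions 6–7 → average rank (6+7)/2 = 6.5.
Batch X values → pooled ranks: 62→5, 60→4, 75→6.5
Rank sum = 5 + 4 + 6.5 = 15.5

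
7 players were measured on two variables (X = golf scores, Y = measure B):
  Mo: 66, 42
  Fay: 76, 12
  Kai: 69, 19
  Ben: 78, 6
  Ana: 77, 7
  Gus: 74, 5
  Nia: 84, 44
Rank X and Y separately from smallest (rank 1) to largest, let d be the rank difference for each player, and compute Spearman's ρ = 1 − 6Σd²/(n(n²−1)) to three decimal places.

-0.036

Ranks of variable 1: 1, 4, 2, 6, 5, 3, 7
Ranks of variable 2: 6, 4, 5, 2, 3, 1, 7
d = r₁ − r₂: -5, 0, -3, 4, 2, 2, 0
d²: 25, 0, 9, 16, 4, 4, 0; Σd² = 58
ρ = 1 − 6·58/(7·48) = 1 − 348/336 = -0.036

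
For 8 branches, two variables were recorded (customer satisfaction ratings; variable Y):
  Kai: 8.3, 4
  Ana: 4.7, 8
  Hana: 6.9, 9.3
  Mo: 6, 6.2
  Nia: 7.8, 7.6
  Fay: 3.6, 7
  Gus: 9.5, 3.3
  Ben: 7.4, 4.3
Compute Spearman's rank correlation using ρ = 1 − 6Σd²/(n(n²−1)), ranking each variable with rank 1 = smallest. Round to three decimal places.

-0.619

Ranks of variable 1: 7, 2, 4, 3, 6, 1, 8, 5
Ranks of variable 2: 2, 7, 8, 4, 6, 5, 1, 3
d = r₁ − r₂: 5, -5, -4, -1, 0, -4, 7, 2
d²: 25, 25, 16, 1, 0, 16, 49, 4; Σd² = 136
ρ = 1 − 6·136/(8·63) = 1 − 816/504 = -0.619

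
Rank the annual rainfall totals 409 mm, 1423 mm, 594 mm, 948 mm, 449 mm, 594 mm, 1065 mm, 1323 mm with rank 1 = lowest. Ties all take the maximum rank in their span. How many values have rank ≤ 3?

2

Sorted (ascending): 409, 449, 594, 594, 948, 1065, 1323, 1423
The 2 values of 594 occupy positions 3–4 → each gets rank 4.
Ranks ≤ 3: {1, 2} → 2 values.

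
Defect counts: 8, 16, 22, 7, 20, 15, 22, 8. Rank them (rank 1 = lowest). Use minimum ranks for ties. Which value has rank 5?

16

Sorted (ascending): 7, 8, 8, 15, 16, 20, 22, 22
The 2 values of 8 occupy positions 2–3 → each gets rank 2.
The 2 values of 22 occupy positions 7–8 → each gets rank 7.
Rank 5 → value 16.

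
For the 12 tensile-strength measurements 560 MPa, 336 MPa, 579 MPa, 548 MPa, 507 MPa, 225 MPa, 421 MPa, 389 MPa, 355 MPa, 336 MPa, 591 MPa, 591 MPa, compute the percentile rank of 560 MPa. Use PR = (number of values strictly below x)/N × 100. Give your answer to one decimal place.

66.7

N = 12.
Strictly below 560: 8. Equal to 560: 1.
PR = 8/12 × 100 = 66.7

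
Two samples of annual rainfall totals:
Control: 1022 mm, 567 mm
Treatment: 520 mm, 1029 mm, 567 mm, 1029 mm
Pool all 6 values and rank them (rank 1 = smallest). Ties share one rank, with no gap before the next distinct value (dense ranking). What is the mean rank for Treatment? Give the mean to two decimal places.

2.75

Sorted (ascending): 520, 567, 567, 1022, 1029, 1029
The 2 values of 567 share dense rank 2.
The 2 values of 1029 share dense rank 4.
Remaining distinct values take the next consecutive integers.
Treatment values → pooled ranks: 520→1, 1029→4, 567→2, 1029→4
Mean rank = (1 + 4 + 2 + 4) / 4 = 2.75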